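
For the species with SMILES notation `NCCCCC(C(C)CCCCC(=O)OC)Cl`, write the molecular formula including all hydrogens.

C13H26ClNO2

Heavy atoms from the SMILES: 13 C, 1 Cl, 1 N, 2 O.
Implicit hydrogens by atom environment:
  8 × C: 2 H each → 16
  2 × C: 3 H each → 6
  2 × C: 1 H each → 2
  2 × O: no H
  1 × C: no H
  1 × Cl: no H
  1 × N: 2 H
  Total hydrogens = 26.
Molecular formula: C13H26ClNO2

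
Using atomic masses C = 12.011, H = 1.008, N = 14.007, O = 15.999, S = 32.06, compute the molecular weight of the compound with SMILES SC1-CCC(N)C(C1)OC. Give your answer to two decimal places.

Molecular formula: C7H15NOS.
M = 7×12.011 + 15×1.008 + 1×14.007 + 1×15.999 + 1×32.06 = 161.26 g/mol.

161.26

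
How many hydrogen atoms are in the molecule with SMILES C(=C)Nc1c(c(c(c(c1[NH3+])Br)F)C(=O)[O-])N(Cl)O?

Hydrogens are implicit in SMILES; fill each atom to its normal valence:
  6 × C (aromatic): no H
  1 × Br: no H
  1 × C: 2 H
  1 × C: 1 H
  1 × C: no H
  1 × Cl: no H
  1 × F: no H
  1 × N (charge +1): 3 H
  1 × N: 1 H
  1 × N: no H
  1 × O: 1 H
  1 × O: no H
  1 × O (charge -1): no H
  Total hydrogens = 8.

8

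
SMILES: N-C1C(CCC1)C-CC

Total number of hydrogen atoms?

17

Hydrogens are implicit in SMILES; fill each atom to its normal valence:
  5 × C: 2 H each → 10
  2 × C: 1 H each → 2
  1 × C: 3 H
  1 × N: 2 H
  Total hydrogens = 17.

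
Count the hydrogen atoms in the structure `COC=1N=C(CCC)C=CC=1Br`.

12

Hydrogens are implicit in SMILES; fill each atom to its normal valence:
  3 × C (aromatic): no H
  2 × C: 3 H each → 6
  2 × C: 2 H each → 4
  2 × C (aromatic): 1 H each → 2
  1 × Br: no H
  1 × N (aromatic): no H
  1 × O: no H
  Total hydrogens = 12.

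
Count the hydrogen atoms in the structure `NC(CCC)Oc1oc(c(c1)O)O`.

13

Hydrogens are implicit in SMILES; fill each atom to its normal valence:
  3 × C (aromatic): no H
  2 × C: 2 H each → 4
  2 × O: 1 H each → 2
  1 × C: 3 H
  1 × C (aromatic): 1 H
  1 × C: 1 H
  1 × N: 2 H
  1 × O (aromatic): no H
  1 × O: no H
  Total hydrogens = 13.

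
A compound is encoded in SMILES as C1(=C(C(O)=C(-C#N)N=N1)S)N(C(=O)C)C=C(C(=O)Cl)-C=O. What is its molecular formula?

Heavy atoms from the SMILES: 11 C, 1 Cl, 4 N, 4 O, 1 S.
Implicit hydrogens by atom environment:
  4 × C (aromatic): no H
  4 × C: no H
  3 × O: no H
  2 × C: 1 H each → 2
  2 × N (aromatic): no H
  2 × N: no H
  1 × C: 3 H
  1 × Cl: no H
  1 × O: 1 H
  1 × S: 1 H
  Total hydrogens = 7.
Molecular formula: C11H7ClN4O4S

C11H7ClN4O4S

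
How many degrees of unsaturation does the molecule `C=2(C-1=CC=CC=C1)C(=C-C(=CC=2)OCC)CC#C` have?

10

Molecular formula from the SMILES: C17H16O.
DoU = (2C + 2 + N − H − X)/2 = (2·17 + 2 + 0 − 16 − 0)/2 = 20/2 = 10.
(Structurally: 2 ring(s) + 8 π bond(s) = 10.)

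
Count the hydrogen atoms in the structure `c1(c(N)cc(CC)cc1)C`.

13

Hydrogens are implicit in SMILES; fill each atom to its normal valence:
  3 × C (aromatic): 1 H each → 3
  3 × C (aromatic): no H
  2 × C: 3 H each → 6
  1 × C: 2 H
  1 × N: 2 H
  Total hydrogens = 13.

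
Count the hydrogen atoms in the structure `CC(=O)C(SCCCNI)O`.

12

Hydrogens are implicit in SMILES; fill each atom to its normal valence:
  3 × C: 2 H each → 6
  1 × C: 3 H
  1 × C: 1 H
  1 × C: no H
  1 × I: no H
  1 × N: 1 H
  1 × O: 1 H
  1 × O: no H
  1 × S: no H
  Total hydrogens = 12.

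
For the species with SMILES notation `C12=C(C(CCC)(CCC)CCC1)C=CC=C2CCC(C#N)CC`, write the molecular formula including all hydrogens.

Heavy atoms from the SMILES: 22 C, 1 N.
Implicit hydrogens by atom environment:
  10 × C: 2 H each → 20
  3 × C: 3 H each → 9
  3 × C (aromatic): 1 H each → 3
  3 × C (aromatic): no H
  2 × C: no H
  1 × C: 1 H
  1 × N: no H
  Total hydrogens = 33.
Molecular formula: C22H33N

C22H33N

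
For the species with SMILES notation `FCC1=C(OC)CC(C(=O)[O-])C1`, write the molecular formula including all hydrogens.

Heavy atoms from the SMILES: 8 C, 1 F, 3 O.
Implicit hydrogens by atom environment:
  3 × C: 2 H each → 6
  3 × C: no H
  2 × O: no H
  1 × C: 3 H
  1 × C: 1 H
  1 × F: no H
  1 × O (charge -1): no H
  Total hydrogens = 10.
Net charge -1.
Molecular formula: C8H10FO3-

C8H10FO3-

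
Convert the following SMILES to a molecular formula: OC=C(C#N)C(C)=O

Heavy atoms from the SMILES: 5 C, 1 N, 2 O.
Implicit hydrogens by atom environment:
  3 × C: no H
  1 × C: 3 H
  1 × C: 1 H
  1 × N: no H
  1 × O: 1 H
  1 × O: no H
  Total hydrogens = 5.
Molecular formula: C5H5NO2

C5H5NO2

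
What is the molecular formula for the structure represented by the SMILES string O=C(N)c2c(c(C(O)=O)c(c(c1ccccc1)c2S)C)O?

C15H13NO4S

Heavy atoms from the SMILES: 15 C, 1 N, 4 O, 1 S.
Implicit hydrogens by atom environment:
  7 × C (aromatic): no H
  5 × C (aromatic): 1 H each → 5
  2 × C: no H
  2 × O: 1 H each → 2
  2 × O: no H
  1 × C: 3 H
  1 × N: 2 H
  1 × S: 1 H
  Total hydrogens = 13.
Molecular formula: C15H13NO4S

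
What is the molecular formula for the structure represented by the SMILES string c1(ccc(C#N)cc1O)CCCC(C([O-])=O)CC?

Heavy atoms from the SMILES: 14 C, 1 N, 3 O.
Implicit hydrogens by atom environment:
  4 × C: 2 H each → 8
  3 × C (aromatic): 1 H each → 3
  3 × C (aromatic): no H
  2 × C: no H
  1 × C: 3 H
  1 × C: 1 H
  1 × N: no H
  1 × O: 1 H
  1 × O: no H
  1 × O (charge -1): no H
  Total hydrogens = 16.
Net charge -1.
Molecular formula: C14H16NO3-

C14H16NO3-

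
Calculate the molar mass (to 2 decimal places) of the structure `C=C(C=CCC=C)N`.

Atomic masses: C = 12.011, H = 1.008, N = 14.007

Molecular formula: C7H11N.
M = 7×12.011 + 11×1.008 + 1×14.007 = 109.17 g/mol.

109.17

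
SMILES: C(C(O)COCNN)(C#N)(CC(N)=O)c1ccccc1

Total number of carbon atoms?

The symbol for carbon appears 13 times in the SMILES. Lowercase c denotes aromatic carbon and counts toward C.

13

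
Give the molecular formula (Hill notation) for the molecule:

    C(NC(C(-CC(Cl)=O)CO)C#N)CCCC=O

Heavy atoms from the SMILES: 11 C, 1 Cl, 2 N, 3 O.
Implicit hydrogens by atom environment:
  6 × C: 2 H each → 12
  3 × C: 1 H each → 3
  2 × C: no H
  2 × O: no H
  1 × Cl: no H
  1 × N: 1 H
  1 × N: no H
  1 × O: 1 H
  Total hydrogens = 17.
Molecular formula: C11H17ClN2O3

C11H17ClN2O3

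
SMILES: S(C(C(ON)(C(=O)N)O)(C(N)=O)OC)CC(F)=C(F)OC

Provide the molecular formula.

Heavy atoms from the SMILES: 9 C, 2 F, 3 N, 6 O, 1 S.
Implicit hydrogens by atom environment:
  6 × C: no H
  5 × O: no H
  3 × N: 2 H each → 6
  2 × C: 3 H each → 6
  2 × F: no H
  1 × C: 2 H
  1 × O: 1 H
  1 × S: no H
  Total hydrogens = 15.
Molecular formula: C9H15F2N3O6S

C9H15F2N3O6S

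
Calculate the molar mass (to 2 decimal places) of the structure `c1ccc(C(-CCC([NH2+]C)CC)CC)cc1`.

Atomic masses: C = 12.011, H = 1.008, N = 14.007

Molecular formula: C15H26N+.
M = 15×12.011 + 26×1.008 + 1×14.007 = 220.38 g/mol.

220.38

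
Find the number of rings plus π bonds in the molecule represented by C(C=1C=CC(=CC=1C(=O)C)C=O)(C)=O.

7

Molecular formula from the SMILES: C11H10O3.
DoU = (2C + 2 + N − H − X)/2 = (2·11 + 2 + 0 − 10 − 0)/2 = 14/2 = 7.
(Structurally: 1 ring(s) + 6 π bond(s) = 7.)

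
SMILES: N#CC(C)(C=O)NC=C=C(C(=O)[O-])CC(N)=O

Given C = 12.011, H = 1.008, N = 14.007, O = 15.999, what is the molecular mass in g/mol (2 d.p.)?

236.21

Molecular formula: C10H10N3O4-.
M = 10×12.011 + 10×1.008 + 3×14.007 + 4×15.999 = 236.21 g/mol.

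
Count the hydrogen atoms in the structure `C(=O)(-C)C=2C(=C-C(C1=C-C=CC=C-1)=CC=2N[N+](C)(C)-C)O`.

21

Hydrogens are implicit in SMILES; fill each atom to its normal valence:
  7 × C (aromatic): 1 H each → 7
  5 × C (aromatic): no H
  4 × C: 3 H each → 12
  1 × C: no H
  1 × N: 1 H
  1 × N (charge +1): no H
  1 × O: 1 H
  1 × O: no H
  Total hydrogens = 21.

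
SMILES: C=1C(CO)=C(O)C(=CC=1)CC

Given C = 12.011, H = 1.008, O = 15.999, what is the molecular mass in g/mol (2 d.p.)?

Molecular formula: C9H12O2.
M = 9×12.011 + 12×1.008 + 2×15.999 = 152.19 g/mol.

152.19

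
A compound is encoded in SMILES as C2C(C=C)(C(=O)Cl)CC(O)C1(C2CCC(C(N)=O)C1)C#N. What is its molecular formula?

C15H19ClN2O3

Heavy atoms from the SMILES: 15 C, 1 Cl, 2 N, 3 O.
Implicit hydrogens by atom environment:
  6 × C: 2 H each → 12
  5 × C: no H
  4 × C: 1 H each → 4
  2 × O: no H
  1 × Cl: no H
  1 × N: 2 H
  1 × N: no H
  1 × O: 1 H
  Total hydrogens = 19.
Molecular formula: C15H19ClN2O3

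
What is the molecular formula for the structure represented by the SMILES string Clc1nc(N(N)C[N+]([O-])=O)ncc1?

C5H6ClN5O2

Heavy atoms from the SMILES: 5 C, 1 Cl, 5 N, 2 O.
Implicit hydrogens by atom environment:
  2 × C (aromatic): 1 H each → 2
  2 × C (aromatic): no H
  2 × N (aromatic): no H
  1 × C: 2 H
  1 × Cl: no H
  1 × N: 2 H
  1 × N: no H
  1 × N (charge +1): no H
  1 × O: no H
  1 × O (charge -1): no H
  Total hydrogens = 6.
Molecular formula: C5H6ClN5O2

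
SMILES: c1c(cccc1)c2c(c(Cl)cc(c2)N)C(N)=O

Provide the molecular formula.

Heavy atoms from the SMILES: 13 C, 1 Cl, 2 N, 1 O.
Implicit hydrogens by atom environment:
  7 × C (aromatic): 1 H each → 7
  5 × C (aromatic): no H
  2 × N: 2 H each → 4
  1 × C: no H
  1 × Cl: no H
  1 × O: no H
  Total hydrogens = 11.
Molecular formula: C13H11ClN2O

C13H11ClN2O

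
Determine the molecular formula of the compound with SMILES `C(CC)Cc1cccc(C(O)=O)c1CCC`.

C14H20O2

Heavy atoms from the SMILES: 14 C, 2 O.
Implicit hydrogens by atom environment:
  5 × C: 2 H each → 10
  3 × C (aromatic): 1 H each → 3
  3 × C (aromatic): no H
  2 × C: 3 H each → 6
  1 × C: no H
  1 × O: 1 H
  1 × O: no H
  Total hydrogens = 20.
Molecular formula: C14H20O2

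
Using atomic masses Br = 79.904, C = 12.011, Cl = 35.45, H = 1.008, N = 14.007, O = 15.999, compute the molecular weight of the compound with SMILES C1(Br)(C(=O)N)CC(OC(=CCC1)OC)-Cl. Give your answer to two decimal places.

298.56

Molecular formula: C9H13BrClNO3.
M = 1×79.904 + 9×12.011 + 1×35.45 + 13×1.008 + 1×14.007 + 3×15.999 = 298.56 g/mol.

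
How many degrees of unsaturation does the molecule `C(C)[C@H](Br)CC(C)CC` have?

Molecular formula from the SMILES: C8H17Br.
DoU = (2C + 2 + N − H − X)/2 = (2·8 + 2 + 0 − 17 − 1)/2 = 0/2 = 0.
(Structurally: 0 ring(s) + 0 π bond(s) = 0.)

0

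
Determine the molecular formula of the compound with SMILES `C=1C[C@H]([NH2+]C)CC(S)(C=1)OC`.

Heavy atoms from the SMILES: 8 C, 1 N, 1 O, 1 S.
Implicit hydrogens by atom environment:
  3 × C: 1 H each → 3
  2 × C: 3 H each → 6
  2 × C: 2 H each → 4
  1 × C: no H
  1 × N (charge +1): 2 H
  1 × O: no H
  1 × S: 1 H
  Total hydrogens = 16.
Net charge +1.
Molecular formula: C8H16NOS+

C8H16NOS+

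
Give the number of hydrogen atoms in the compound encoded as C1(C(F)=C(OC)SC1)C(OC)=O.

Hydrogens are implicit in SMILES; fill each atom to its normal valence:
  3 × C: no H
  3 × O: no H
  2 × C: 3 H each → 6
  1 × C: 2 H
  1 × C: 1 H
  1 × F: no H
  1 × S: no H
  Total hydrogens = 9.

9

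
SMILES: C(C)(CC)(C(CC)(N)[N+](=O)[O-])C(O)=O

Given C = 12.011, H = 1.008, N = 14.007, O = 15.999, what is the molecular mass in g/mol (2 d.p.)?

204.23

Molecular formula: C8H16N2O4.
M = 8×12.011 + 16×1.008 + 2×14.007 + 4×15.999 = 204.23 g/mol.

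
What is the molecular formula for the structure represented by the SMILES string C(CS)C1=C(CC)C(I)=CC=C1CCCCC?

C15H23IS

Heavy atoms from the SMILES: 15 C, 1 I, 1 S.
Implicit hydrogens by atom environment:
  7 × C: 2 H each → 14
  4 × C (aromatic): no H
  2 × C: 3 H each → 6
  2 × C (aromatic): 1 H each → 2
  1 × I: no H
  1 × S: 1 H
  Total hydrogens = 23.
Molecular formula: C15H23IS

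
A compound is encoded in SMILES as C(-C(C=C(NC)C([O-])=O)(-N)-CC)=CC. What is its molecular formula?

C10H17N2O2-

Heavy atoms from the SMILES: 10 C, 2 N, 2 O.
Implicit hydrogens by atom environment:
  3 × C: 3 H each → 9
  3 × C: 1 H each → 3
  3 × C: no H
  1 × C: 2 H
  1 × N: 2 H
  1 × N: 1 H
  1 × O: no H
  1 × O (charge -1): no H
  Total hydrogens = 17.
Net charge -1.
Molecular formula: C10H17N2O2-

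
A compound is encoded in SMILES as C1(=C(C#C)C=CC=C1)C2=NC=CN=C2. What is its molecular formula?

C12H8N2

Heavy atoms from the SMILES: 12 C, 2 N.
Implicit hydrogens by atom environment:
  7 × C (aromatic): 1 H each → 7
  3 × C (aromatic): no H
  2 × N (aromatic): no H
  1 × C: 1 H
  1 × C: no H
  Total hydrogens = 8.
Molecular formula: C12H8N2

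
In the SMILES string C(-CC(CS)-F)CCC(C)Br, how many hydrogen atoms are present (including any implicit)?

Hydrogens are implicit in SMILES; fill each atom to its normal valence:
  5 × C: 2 H each → 10
  2 × C: 1 H each → 2
  1 × Br: no H
  1 × C: 3 H
  1 × F: no H
  1 × S: 1 H
  Total hydrogens = 16.

16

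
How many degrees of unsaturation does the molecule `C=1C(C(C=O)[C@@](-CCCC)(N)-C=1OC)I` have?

3

Molecular formula from the SMILES: C11H18INO2.
DoU = (2C + 2 + N − H − X)/2 = (2·11 + 2 + 1 − 18 − 1)/2 = 6/2 = 3.
(Structurally: 1 ring(s) + 2 π bond(s) = 3.)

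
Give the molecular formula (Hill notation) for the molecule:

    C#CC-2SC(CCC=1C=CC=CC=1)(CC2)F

Heavy atoms from the SMILES: 14 C, 1 F, 1 S.
Implicit hydrogens by atom environment:
  5 × C (aromatic): 1 H each → 5
  4 × C: 2 H each → 8
  2 × C: 1 H each → 2
  2 × C: no H
  1 × C (aromatic): no H
  1 × F: no H
  1 × S: no H
  Total hydrogens = 15.
Molecular formula: C14H15FS

C14H15FS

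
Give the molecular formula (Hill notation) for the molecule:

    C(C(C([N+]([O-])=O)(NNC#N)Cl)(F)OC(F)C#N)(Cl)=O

C6H3Cl2F2N5O4

Heavy atoms from the SMILES: 6 C, 2 Cl, 2 F, 5 N, 4 O.
Implicit hydrogens by atom environment:
  5 × C: no H
  3 × O: no H
  2 × Cl: no H
  2 × F: no H
  2 × N: 1 H each → 2
  2 × N: no H
  1 × C: 1 H
  1 × N (charge +1): no H
  1 × O (charge -1): no H
  Total hydrogens = 3.
Molecular formula: C6H3Cl2F2N5O4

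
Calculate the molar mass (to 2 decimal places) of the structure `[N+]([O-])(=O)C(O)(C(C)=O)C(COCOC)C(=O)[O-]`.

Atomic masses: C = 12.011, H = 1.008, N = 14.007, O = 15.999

250.18

Molecular formula: C8H12NO8-.
M = 8×12.011 + 12×1.008 + 1×14.007 + 8×15.999 = 250.18 g/mol.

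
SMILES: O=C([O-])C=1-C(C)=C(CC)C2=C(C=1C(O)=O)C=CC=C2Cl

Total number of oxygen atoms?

4

The symbol for oxygen appears 4 times in the SMILES.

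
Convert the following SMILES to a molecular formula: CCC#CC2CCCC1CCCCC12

C14H22

Heavy atoms from the SMILES: 14 C.
Implicit hydrogens by atom environment:
  8 × C: 2 H each → 16
  3 × C: 1 H each → 3
  2 × C: no H
  1 × C: 3 H
  Total hydrogens = 22.
Molecular formula: C14H22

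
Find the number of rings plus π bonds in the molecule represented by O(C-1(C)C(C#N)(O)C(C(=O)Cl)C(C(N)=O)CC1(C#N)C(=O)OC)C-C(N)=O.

Molecular formula from the SMILES: C15H17ClN4O7.
DoU = (2C + 2 + N − H − X)/2 = (2·15 + 2 + 4 − 17 − 1)/2 = 18/2 = 9.
(Structurally: 1 ring(s) + 8 π bond(s) = 9.)

9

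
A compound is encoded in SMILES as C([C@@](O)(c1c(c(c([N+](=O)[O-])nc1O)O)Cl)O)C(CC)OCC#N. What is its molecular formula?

C12H14ClN3O7

Heavy atoms from the SMILES: 12 C, 1 Cl, 3 N, 7 O.
Implicit hydrogens by atom environment:
  5 × C (aromatic): no H
  4 × O: 1 H each → 4
  3 × C: 2 H each → 6
  2 × C: no H
  2 × O: no H
  1 × C: 3 H
  1 × C: 1 H
  1 × Cl: no H
  1 × N (aromatic): no H
  1 × N (charge +1): no H
  1 × N: no H
  1 × O (charge -1): no H
  Total hydrogens = 14.
Molecular formula: C12H14ClN3O7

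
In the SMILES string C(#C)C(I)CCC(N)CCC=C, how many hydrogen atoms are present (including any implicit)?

Hydrogens are implicit in SMILES; fill each atom to its normal valence:
  5 × C: 2 H each → 10
  4 × C: 1 H each → 4
  1 × C: no H
  1 × I: no H
  1 × N: 2 H
  Total hydrogens = 16.

16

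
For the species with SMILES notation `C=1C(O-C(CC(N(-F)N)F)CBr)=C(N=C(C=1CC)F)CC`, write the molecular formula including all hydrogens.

Heavy atoms from the SMILES: 1 Br, 13 C, 3 F, 3 N, 1 O.
Implicit hydrogens by atom environment:
  4 × C: 2 H each → 8
  4 × C (aromatic): no H
  3 × F: no H
  2 × C: 3 H each → 6
  2 × C: 1 H each → 2
  1 × Br: no H
  1 × C (aromatic): 1 H
  1 × N: 2 H
  1 × N (aromatic): no H
  1 × N: no H
  1 × O: no H
  Total hydrogens = 19.
Molecular formula: C13H19BrF3N3O

C13H19BrF3N3O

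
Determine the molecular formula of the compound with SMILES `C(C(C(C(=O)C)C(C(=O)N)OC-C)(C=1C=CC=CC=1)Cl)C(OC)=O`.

C17H22ClNO5

Heavy atoms from the SMILES: 17 C, 1 Cl, 1 N, 5 O.
Implicit hydrogens by atom environment:
  5 × C (aromatic): 1 H each → 5
  5 × O: no H
  4 × C: no H
  3 × C: 3 H each → 9
  2 × C: 2 H each → 4
  2 × C: 1 H each → 2
  1 × C (aromatic): no H
  1 × Cl: no H
  1 × N: 2 H
  Total hydrogens = 22.
Molecular formula: C17H22ClNO5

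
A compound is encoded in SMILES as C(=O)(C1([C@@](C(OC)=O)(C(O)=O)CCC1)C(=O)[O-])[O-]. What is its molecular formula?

Heavy atoms from the SMILES: 10 C, 8 O.
Implicit hydrogens by atom environment:
  6 × C: no H
  5 × O: no H
  3 × C: 2 H each → 6
  2 × O (charge -1): no H
  1 × C: 3 H
  1 × O: 1 H
  Total hydrogens = 10.
Net charge -2.
Molecular formula: [C10H10O8]2-

[C10H10O8]2-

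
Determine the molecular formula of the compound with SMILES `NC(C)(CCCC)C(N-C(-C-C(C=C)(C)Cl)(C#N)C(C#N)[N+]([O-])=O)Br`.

Heavy atoms from the SMILES: 1 Br, 16 C, 1 Cl, 5 N, 2 O.
Implicit hydrogens by atom environment:
  5 × C: 2 H each → 10
  5 × C: no H
  3 × C: 3 H each → 9
  3 × C: 1 H each → 3
  2 × N: no H
  1 × Br: no H
  1 × Cl: no H
  1 × N: 2 H
  1 × N: 1 H
  1 × N (charge +1): no H
  1 × O: no H
  1 × O (charge -1): no H
  Total hydrogens = 25.
Molecular formula: C16H25BrClN5O2

C16H25BrClN5O2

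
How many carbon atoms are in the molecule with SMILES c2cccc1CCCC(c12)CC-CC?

14

The symbol for carbon appears 14 times in the SMILES. Lowercase c denotes aromatic carbon and counts toward C.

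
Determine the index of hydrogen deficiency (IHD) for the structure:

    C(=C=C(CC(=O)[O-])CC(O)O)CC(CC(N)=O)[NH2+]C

4

Molecular formula from the SMILES: C12H20N2O5.
DoU = (2C + 2 + N − H − X)/2 = (2·12 + 2 + 2 − 20 − 0)/2 = 8/2 = 4.
(Structurally: 0 ring(s) + 4 π bond(s) = 4.)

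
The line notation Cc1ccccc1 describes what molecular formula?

C7H8

Heavy atoms from the SMILES: 7 C.
Implicit hydrogens by atom environment:
  5 × C (aromatic): 1 H each → 5
  1 × C: 3 H
  1 × C (aromatic): no H
  Total hydrogens = 8.
Molecular formula: C7H8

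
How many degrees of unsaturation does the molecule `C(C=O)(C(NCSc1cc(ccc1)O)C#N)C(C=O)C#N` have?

Molecular formula from the SMILES: C14H13N3O3S.
DoU = (2C + 2 + N − H − X)/2 = (2·14 + 2 + 3 − 13 − 0)/2 = 20/2 = 10.
(Structurally: 1 ring(s) + 9 π bond(s) = 10.)

10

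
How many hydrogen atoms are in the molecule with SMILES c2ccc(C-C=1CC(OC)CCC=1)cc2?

18

Hydrogens are implicit in SMILES; fill each atom to its normal valence:
  5 × C (aromatic): 1 H each → 5
  4 × C: 2 H each → 8
  2 × C: 1 H each → 2
  1 × C: 3 H
  1 × C: no H
  1 × C (aromatic): no H
  1 × O: no H
  Total hydrogens = 18.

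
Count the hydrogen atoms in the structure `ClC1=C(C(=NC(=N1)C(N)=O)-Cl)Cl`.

Hydrogens are implicit in SMILES; fill each atom to its normal valence:
  4 × C (aromatic): no H
  3 × Cl: no H
  2 × N (aromatic): no H
  1 × C: no H
  1 × N: 2 H
  1 × O: no H
  Total hydrogens = 2.

2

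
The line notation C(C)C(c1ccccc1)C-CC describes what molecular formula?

C12H18

Heavy atoms from the SMILES: 12 C.
Implicit hydrogens by atom environment:
  5 × C (aromatic): 1 H each → 5
  3 × C: 2 H each → 6
  2 × C: 3 H each → 6
  1 × C: 1 H
  1 × C (aromatic): no H
  Total hydrogens = 18.
Molecular formula: C12H18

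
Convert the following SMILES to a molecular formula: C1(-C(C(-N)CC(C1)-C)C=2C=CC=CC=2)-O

C13H19NO

Heavy atoms from the SMILES: 13 C, 1 N, 1 O.
Implicit hydrogens by atom environment:
  5 × C (aromatic): 1 H each → 5
  4 × C: 1 H each → 4
  2 × C: 2 H each → 4
  1 × C: 3 H
  1 × C (aromatic): no H
  1 × N: 2 H
  1 × O: 1 H
  Total hydrogens = 19.
Molecular formula: C13H19NO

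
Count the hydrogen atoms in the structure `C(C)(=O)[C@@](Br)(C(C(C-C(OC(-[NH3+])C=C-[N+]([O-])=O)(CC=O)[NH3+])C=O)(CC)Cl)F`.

Hydrogens are implicit in SMILES; fill each atom to its normal valence:
  6 × C: 1 H each → 6
  5 × O: no H
  4 × C: no H
  3 × C: 2 H each → 6
  2 × C: 3 H each → 6
  2 × N (charge +1): 3 H each → 6
  1 × Br: no H
  1 × Cl: no H
  1 × F: no H
  1 × N (charge +1): no H
  1 × O (charge -1): no H
  Total hydrogens = 24.

24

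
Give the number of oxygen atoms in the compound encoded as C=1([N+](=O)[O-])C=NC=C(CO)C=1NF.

The symbol for oxygen appears 3 times in the SMILES.

3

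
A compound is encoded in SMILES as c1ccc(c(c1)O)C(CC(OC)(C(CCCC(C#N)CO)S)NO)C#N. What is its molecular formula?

C18H25N3O4S

Heavy atoms from the SMILES: 18 C, 3 N, 4 O, 1 S.
Implicit hydrogens by atom environment:
  5 × C: 2 H each → 10
  4 × C (aromatic): 1 H each → 4
  3 × C: 1 H each → 3
  3 × C: no H
  3 × O: 1 H each → 3
  2 × C (aromatic): no H
  2 × N: no H
  1 × C: 3 H
  1 × N: 1 H
  1 × O: no H
  1 × S: 1 H
  Total hydrogens = 25.
Molecular formula: C18H25N3O4S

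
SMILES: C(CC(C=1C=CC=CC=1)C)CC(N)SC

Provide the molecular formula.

Heavy atoms from the SMILES: 13 C, 1 N, 1 S.
Implicit hydrogens by atom environment:
  5 × C (aromatic): 1 H each → 5
  3 × C: 2 H each → 6
  2 × C: 3 H each → 6
  2 × C: 1 H each → 2
  1 × C (aromatic): no H
  1 × N: 2 H
  1 × S: no H
  Total hydrogens = 21.
Molecular formula: C13H21NS

C13H21NS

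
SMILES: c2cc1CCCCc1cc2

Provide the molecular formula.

Heavy atoms from the SMILES: 10 C.
Implicit hydrogens by atom environment:
  4 × C: 2 H each → 8
  4 × C (aromatic): 1 H each → 4
  2 × C (aromatic): no H
  Total hydrogens = 12.
Molecular formula: C10H12

C10H12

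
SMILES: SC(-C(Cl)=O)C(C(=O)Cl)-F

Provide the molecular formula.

Heavy atoms from the SMILES: 4 C, 2 Cl, 1 F, 2 O, 1 S.
Implicit hydrogens by atom environment:
  2 × C: 1 H each → 2
  2 × C: no H
  2 × Cl: no H
  2 × O: no H
  1 × F: no H
  1 × S: 1 H
  Total hydrogens = 3.
Molecular formula: C4H3Cl2FO2S

C4H3Cl2FO2S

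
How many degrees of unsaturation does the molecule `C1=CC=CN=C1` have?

4

Molecular formula from the SMILES: C5H5N.
DoU = (2C + 2 + N − H − X)/2 = (2·5 + 2 + 1 − 5 − 0)/2 = 8/2 = 4.
(Structurally: 1 ring(s) + 3 π bond(s) = 4.)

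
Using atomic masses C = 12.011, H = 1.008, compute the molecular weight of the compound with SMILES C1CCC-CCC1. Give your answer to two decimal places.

Molecular formula: C7H14.
M = 7×12.011 + 14×1.008 = 98.19 g/mol.

98.19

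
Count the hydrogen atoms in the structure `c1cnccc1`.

Hydrogens are implicit in SMILES; fill each atom to its normal valence:
  5 × C (aromatic): 1 H each → 5
  1 × N (aromatic): no H
  Total hydrogens = 5.

5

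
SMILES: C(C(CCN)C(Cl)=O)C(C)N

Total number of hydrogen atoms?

15

Hydrogens are implicit in SMILES; fill each atom to its normal valence:
  3 × C: 2 H each → 6
  2 × C: 1 H each → 2
  2 × N: 2 H each → 4
  1 × C: 3 H
  1 × C: no H
  1 × Cl: no H
  1 × O: no H
  Total hydrogens = 15.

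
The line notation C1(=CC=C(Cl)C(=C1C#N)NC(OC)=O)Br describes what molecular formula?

Heavy atoms from the SMILES: 1 Br, 9 C, 1 Cl, 2 N, 2 O.
Implicit hydrogens by atom environment:
  4 × C (aromatic): no H
  2 × C (aromatic): 1 H each → 2
  2 × C: no H
  2 × O: no H
  1 × Br: no H
  1 × C: 3 H
  1 × Cl: no H
  1 × N: 1 H
  1 × N: no H
  Total hydrogens = 6.
Molecular formula: C9H6BrClN2O2

C9H6BrClN2O2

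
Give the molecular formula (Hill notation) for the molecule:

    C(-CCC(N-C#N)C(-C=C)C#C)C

Heavy atoms from the SMILES: 11 C, 2 N.
Implicit hydrogens by atom environment:
  4 × C: 2 H each → 8
  4 × C: 1 H each → 4
  2 × C: no H
  1 × C: 3 H
  1 × N: 1 H
  1 × N: no H
  Total hydrogens = 16.
Molecular formula: C11H16N2

C11H16N2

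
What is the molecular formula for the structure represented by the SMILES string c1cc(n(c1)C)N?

C5H8N2

Heavy atoms from the SMILES: 5 C, 2 N.
Implicit hydrogens by atom environment:
  3 × C (aromatic): 1 H each → 3
  1 × C: 3 H
  1 × C (aromatic): no H
  1 × N: 2 H
  1 × N (aromatic): no H
  Total hydrogens = 8.
Molecular formula: C5H8N2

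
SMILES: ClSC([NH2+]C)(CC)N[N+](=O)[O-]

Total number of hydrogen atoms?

Hydrogens are implicit in SMILES; fill each atom to its normal valence:
  2 × C: 3 H each → 6
  1 × C: 2 H
  1 × C: no H
  1 × Cl: no H
  1 × N (charge +1): 2 H
  1 × N: 1 H
  1 × N (charge +1): no H
  1 × O: no H
  1 × O (charge -1): no H
  1 × S: no H
  Total hydrogens = 11.

11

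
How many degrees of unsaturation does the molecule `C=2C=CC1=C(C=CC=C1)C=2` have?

7

Molecular formula from the SMILES: C10H8.
DoU = (2C + 2 + N − H − X)/2 = (2·10 + 2 + 0 − 8 − 0)/2 = 14/2 = 7.
(Structurally: 2 ring(s) + 5 π bond(s) = 7.)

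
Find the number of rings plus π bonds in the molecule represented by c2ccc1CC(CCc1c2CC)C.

5

Molecular formula from the SMILES: C13H18.
DoU = (2C + 2 + N − H − X)/2 = (2·13 + 2 + 0 − 18 − 0)/2 = 10/2 = 5.
(Structurally: 2 ring(s) + 3 π bond(s) = 5.)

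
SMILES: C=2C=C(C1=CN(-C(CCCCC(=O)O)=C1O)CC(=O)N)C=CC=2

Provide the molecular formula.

Heavy atoms from the SMILES: 17 C, 2 N, 4 O.
Implicit hydrogens by atom environment:
  6 × C (aromatic): 1 H each → 6
  5 × C: 2 H each → 10
  4 × C (aromatic): no H
  2 × C: no H
  2 × O: 1 H each → 2
  2 × O: no H
  1 × N: 2 H
  1 × N (aromatic): no H
  Total hydrogens = 20.
Molecular formula: C17H20N2O4

C17H20N2O4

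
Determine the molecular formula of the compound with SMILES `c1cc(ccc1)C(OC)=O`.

C8H8O2

Heavy atoms from the SMILES: 8 C, 2 O.
Implicit hydrogens by atom environment:
  5 × C (aromatic): 1 H each → 5
  2 × O: no H
  1 × C: 3 H
  1 × C (aromatic): no H
  1 × C: no H
  Total hydrogens = 8.
Molecular formula: C8H8O2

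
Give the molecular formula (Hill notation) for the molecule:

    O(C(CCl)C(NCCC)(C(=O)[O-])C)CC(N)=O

Heavy atoms from the SMILES: 10 C, 1 Cl, 2 N, 4 O.
Implicit hydrogens by atom environment:
  4 × C: 2 H each → 8
  3 × C: no H
  3 × O: no H
  2 × C: 3 H each → 6
  1 × C: 1 H
  1 × Cl: no H
  1 × N: 2 H
  1 × N: 1 H
  1 × O (charge -1): no H
  Total hydrogens = 18.
Net charge -1.
Molecular formula: C10H18ClN2O4-

C10H18ClN2O4-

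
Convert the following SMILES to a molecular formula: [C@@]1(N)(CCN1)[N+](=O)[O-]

C3H7N3O2

Heavy atoms from the SMILES: 3 C, 3 N, 2 O.
Implicit hydrogens by atom environment:
  2 × C: 2 H each → 4
  1 × C: no H
  1 × N: 2 H
  1 × N: 1 H
  1 × N (charge +1): no H
  1 × O: no H
  1 × O (charge -1): no H
  Total hydrogens = 7.
Molecular formula: C3H7N3O2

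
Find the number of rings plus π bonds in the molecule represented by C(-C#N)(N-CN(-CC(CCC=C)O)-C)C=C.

Molecular formula from the SMILES: C12H21N3O.
DoU = (2C + 2 + N − H − X)/2 = (2·12 + 2 + 3 − 21 − 0)/2 = 8/2 = 4.
(Structurally: 0 ring(s) + 4 π bond(s) = 4.)

4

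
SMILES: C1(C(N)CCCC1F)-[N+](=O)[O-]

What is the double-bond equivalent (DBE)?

Molecular formula from the SMILES: C6H11FN2O2.
DoU = (2C + 2 + N − H − X)/2 = (2·6 + 2 + 2 − 11 − 1)/2 = 4/2 = 2.
(Structurally: 1 ring(s) + 1 π bond(s) = 2.)

2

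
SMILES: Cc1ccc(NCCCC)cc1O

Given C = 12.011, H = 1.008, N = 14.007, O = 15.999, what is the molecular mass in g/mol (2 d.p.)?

179.26

Molecular formula: C11H17NO.
M = 11×12.011 + 17×1.008 + 1×14.007 + 1×15.999 = 179.26 g/mol.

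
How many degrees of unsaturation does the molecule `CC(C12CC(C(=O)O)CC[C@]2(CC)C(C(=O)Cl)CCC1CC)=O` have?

Molecular formula from the SMILES: C18H27ClO4.
DoU = (2C + 2 + N − H − X)/2 = (2·18 + 2 + 0 − 27 − 1)/2 = 10/2 = 5.
(Structurally: 2 ring(s) + 3 π bond(s) = 5.)

5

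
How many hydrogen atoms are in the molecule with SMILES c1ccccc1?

Hydrogens are implicit in SMILES; fill each atom to its normal valence:
  6 × C (aromatic): 1 H each → 6
  Total hydrogens = 6.

6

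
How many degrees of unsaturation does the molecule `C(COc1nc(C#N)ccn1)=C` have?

7

Molecular formula from the SMILES: C8H7N3O.
DoU = (2C + 2 + N − H − X)/2 = (2·8 + 2 + 3 − 7 − 0)/2 = 14/2 = 7.
(Structurally: 1 ring(s) + 6 π bond(s) = 7.)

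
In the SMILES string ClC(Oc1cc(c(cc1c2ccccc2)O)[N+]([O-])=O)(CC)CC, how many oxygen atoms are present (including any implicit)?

The symbol for oxygen appears 4 times in the SMILES.

4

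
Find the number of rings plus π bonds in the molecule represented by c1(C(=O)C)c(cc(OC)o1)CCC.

Molecular formula from the SMILES: C10H14O3.
DoU = (2C + 2 + N − H − X)/2 = (2·10 + 2 + 0 − 14 − 0)/2 = 8/2 = 4.
(Structurally: 1 ring(s) + 3 π bond(s) = 4.)

4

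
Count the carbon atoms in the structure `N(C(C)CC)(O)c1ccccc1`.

The symbol for carbon appears 10 times in the SMILES. Lowercase c denotes aromatic carbon and counts toward C.

10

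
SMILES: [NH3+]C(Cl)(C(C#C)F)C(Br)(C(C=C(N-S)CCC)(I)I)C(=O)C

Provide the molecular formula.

C13H18BrClFI2N2OS+

Heavy atoms from the SMILES: 1 Br, 13 C, 1 Cl, 1 F, 2 I, 2 N, 1 O, 1 S.
Implicit hydrogens by atom environment:
  6 × C: no H
  3 × C: 1 H each → 3
  2 × C: 3 H each → 6
  2 × C: 2 H each → 4
  2 × I: no H
  1 × Br: no H
  1 × Cl: no H
  1 × F: no H
  1 × N (charge +1): 3 H
  1 × N: 1 H
  1 × O: no H
  1 × S: 1 H
  Total hydrogens = 18.
Net charge +1.
Molecular formula: C13H18BrClFI2N2OS+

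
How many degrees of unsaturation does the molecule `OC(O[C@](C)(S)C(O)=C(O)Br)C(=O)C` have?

2

Molecular formula from the SMILES: C7H11BrO5S.
DoU = (2C + 2 + N − H − X)/2 = (2·7 + 2 + 0 − 11 − 1)/2 = 4/2 = 2.
(Structurally: 0 ring(s) + 2 π bond(s) = 2.)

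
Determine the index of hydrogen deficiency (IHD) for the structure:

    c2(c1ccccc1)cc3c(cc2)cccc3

11

Molecular formula from the SMILES: C16H12.
DoU = (2C + 2 + N − H − X)/2 = (2·16 + 2 + 0 − 12 − 0)/2 = 22/2 = 11.
(Structurally: 3 ring(s) + 8 π bond(s) = 11.)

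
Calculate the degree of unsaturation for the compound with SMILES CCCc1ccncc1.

4

Molecular formula from the SMILES: C8H11N.
DoU = (2C + 2 + N − H − X)/2 = (2·8 + 2 + 1 − 11 − 0)/2 = 8/2 = 4.
(Structurally: 1 ring(s) + 3 π bond(s) = 4.)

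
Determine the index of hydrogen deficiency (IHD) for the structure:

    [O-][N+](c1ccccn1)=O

Molecular formula from the SMILES: C5H4N2O2.
DoU = (2C + 2 + N − H − X)/2 = (2·5 + 2 + 2 − 4 − 0)/2 = 10/2 = 5.
(Structurally: 1 ring(s) + 4 π bond(s) = 5.)

5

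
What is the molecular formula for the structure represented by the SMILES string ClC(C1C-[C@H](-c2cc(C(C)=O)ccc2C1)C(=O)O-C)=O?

Heavy atoms from the SMILES: 15 C, 1 Cl, 4 O.
Implicit hydrogens by atom environment:
  4 × O: no H
  3 × C (aromatic): 1 H each → 3
  3 × C (aromatic): no H
  3 × C: no H
  2 × C: 3 H each → 6
  2 × C: 2 H each → 4
  2 × C: 1 H each → 2
  1 × Cl: no H
  Total hydrogens = 15.
Molecular formula: C15H15ClO4

C15H15ClO4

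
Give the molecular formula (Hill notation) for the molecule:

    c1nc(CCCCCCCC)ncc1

C12H20N2

Heavy atoms from the SMILES: 12 C, 2 N.
Implicit hydrogens by atom environment:
  7 × C: 2 H each → 14
  3 × C (aromatic): 1 H each → 3
  2 × N (aromatic): no H
  1 × C: 3 H
  1 × C (aromatic): no H
  Total hydrogens = 20.
Molecular formula: C12H20N2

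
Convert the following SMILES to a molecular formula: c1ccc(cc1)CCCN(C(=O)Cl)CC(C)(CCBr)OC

C16H23BrClNO2

Heavy atoms from the SMILES: 1 Br, 16 C, 1 Cl, 1 N, 2 O.
Implicit hydrogens by atom environment:
  6 × C: 2 H each → 12
  5 × C (aromatic): 1 H each → 5
  2 × C: 3 H each → 6
  2 × C: no H
  2 × O: no H
  1 × Br: no H
  1 × C (aromatic): no H
  1 × Cl: no H
  1 × N: no H
  Total hydrogens = 23.
Molecular formula: C16H23BrClNO2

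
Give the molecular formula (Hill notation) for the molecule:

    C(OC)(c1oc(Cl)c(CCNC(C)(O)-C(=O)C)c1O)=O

Heavy atoms from the SMILES: 12 C, 1 Cl, 1 N, 6 O.
Implicit hydrogens by atom environment:
  4 × C (aromatic): no H
  3 × C: 3 H each → 9
  3 × C: no H
  3 × O: no H
  2 × C: 2 H each → 4
  2 × O: 1 H each → 2
  1 × Cl: no H
  1 × N: 1 H
  1 × O (aromatic): no H
  Total hydrogens = 16.
Molecular formula: C12H16ClNO6

C12H16ClNO6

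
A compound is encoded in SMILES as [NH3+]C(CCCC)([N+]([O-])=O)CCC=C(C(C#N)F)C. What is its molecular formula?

C12H21FN3O2+

Heavy atoms from the SMILES: 12 C, 1 F, 3 N, 2 O.
Implicit hydrogens by atom environment:
  5 × C: 2 H each → 10
  3 × C: no H
  2 × C: 3 H each → 6
  2 × C: 1 H each → 2
  1 × F: no H
  1 × N (charge +1): 3 H
  1 × N (charge +1): no H
  1 × N: no H
  1 × O: no H
  1 × O (charge -1): no H
  Total hydrogens = 21.
Net charge +1.
Molecular formula: C12H21FN3O2+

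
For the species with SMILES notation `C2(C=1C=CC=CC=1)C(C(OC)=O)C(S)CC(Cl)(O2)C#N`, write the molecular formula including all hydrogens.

Heavy atoms from the SMILES: 14 C, 1 Cl, 1 N, 3 O, 1 S.
Implicit hydrogens by atom environment:
  5 × C (aromatic): 1 H each → 5
  3 × C: 1 H each → 3
  3 × C: no H
  3 × O: no H
  1 × C: 3 H
  1 × C: 2 H
  1 × C (aromatic): no H
  1 × Cl: no H
  1 × N: no H
  1 × S: 1 H
  Total hydrogens = 14.
Molecular formula: C14H14ClNO3S

C14H14ClNO3S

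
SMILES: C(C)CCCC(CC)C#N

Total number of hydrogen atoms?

Hydrogens are implicit in SMILES; fill each atom to its normal valence:
  5 × C: 2 H each → 10
  2 × C: 3 H each → 6
  1 × C: 1 H
  1 × C: no H
  1 × N: no H
  Total hydrogens = 17.

17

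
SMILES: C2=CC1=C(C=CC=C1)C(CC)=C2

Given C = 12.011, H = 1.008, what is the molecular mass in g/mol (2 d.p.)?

156.23

Molecular formula: C12H12.
M = 12×12.011 + 12×1.008 = 156.23 g/mol.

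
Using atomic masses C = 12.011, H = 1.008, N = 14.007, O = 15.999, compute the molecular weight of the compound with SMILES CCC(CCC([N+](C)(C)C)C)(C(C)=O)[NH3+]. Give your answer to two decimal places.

216.37

Molecular formula: [C12H28N2O]2+.
M = 12×12.011 + 28×1.008 + 2×14.007 + 1×15.999 = 216.37 g/mol.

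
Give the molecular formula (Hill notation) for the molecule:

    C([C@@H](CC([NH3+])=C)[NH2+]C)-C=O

Heavy atoms from the SMILES: 7 C, 2 N, 1 O.
Implicit hydrogens by atom environment:
  3 × C: 2 H each → 6
  2 × C: 1 H each → 2
  1 × C: 3 H
  1 × C: no H
  1 × N (charge +1): 3 H
  1 × N (charge +1): 2 H
  1 × O: no H
  Total hydrogens = 16.
Net charge +2.
Molecular formula: [C7H16N2O]2+

[C7H16N2O]2+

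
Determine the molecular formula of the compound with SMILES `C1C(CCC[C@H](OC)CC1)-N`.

Heavy atoms from the SMILES: 9 C, 1 N, 1 O.
Implicit hydrogens by atom environment:
  6 × C: 2 H each → 12
  2 × C: 1 H each → 2
  1 × C: 3 H
  1 × N: 2 H
  1 × O: no H
  Total hydrogens = 19.
Molecular formula: C9H19NO

C9H19NO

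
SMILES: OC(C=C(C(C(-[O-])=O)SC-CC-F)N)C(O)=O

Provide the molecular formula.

C9H13FNO5S-

Heavy atoms from the SMILES: 9 C, 1 F, 1 N, 5 O, 1 S.
Implicit hydrogens by atom environment:
  3 × C: 2 H each → 6
  3 × C: 1 H each → 3
  3 × C: no H
  2 × O: 1 H each → 2
  2 × O: no H
  1 × F: no H
  1 × N: 2 H
  1 × O (charge -1): no H
  1 × S: no H
  Total hydrogens = 13.
Net charge -1.
Molecular formula: C9H13FNO5S-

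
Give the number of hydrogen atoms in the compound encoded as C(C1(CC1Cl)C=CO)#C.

7

Hydrogens are implicit in SMILES; fill each atom to its normal valence:
  4 × C: 1 H each → 4
  2 × C: no H
  1 × C: 2 H
  1 × Cl: no H
  1 × O: 1 H
  Total hydrogens = 7.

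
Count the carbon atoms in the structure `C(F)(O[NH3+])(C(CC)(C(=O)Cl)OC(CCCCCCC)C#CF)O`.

15

The symbol for carbon appears 15 times in the SMILES. (Cl is a single chlorine, not C + l.)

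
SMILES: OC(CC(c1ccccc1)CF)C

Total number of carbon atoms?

The symbol for carbon appears 11 times in the SMILES. Lowercase c denotes aromatic carbon and counts toward C.

11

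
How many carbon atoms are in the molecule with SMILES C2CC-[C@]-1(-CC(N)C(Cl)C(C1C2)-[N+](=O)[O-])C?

11

The symbol for carbon appears 11 times in the SMILES. (Cl is a single chlorine, not C + l.)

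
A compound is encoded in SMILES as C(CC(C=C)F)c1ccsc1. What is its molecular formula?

C9H11FS

Heavy atoms from the SMILES: 9 C, 1 F, 1 S.
Implicit hydrogens by atom environment:
  3 × C: 2 H each → 6
  3 × C (aromatic): 1 H each → 3
  2 × C: 1 H each → 2
  1 × C (aromatic): no H
  1 × F: no H
  1 × S (aromatic): no H
  Total hydrogens = 11.
Molecular formula: C9H11FS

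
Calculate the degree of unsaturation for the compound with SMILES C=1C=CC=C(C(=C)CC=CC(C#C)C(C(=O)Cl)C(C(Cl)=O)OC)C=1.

Molecular formula from the SMILES: C19H18Cl2O3.
DoU = (2C + 2 + N − H − X)/2 = (2·19 + 2 + 0 − 18 − 2)/2 = 20/2 = 10.
(Structurally: 1 ring(s) + 9 π bond(s) = 10.)

10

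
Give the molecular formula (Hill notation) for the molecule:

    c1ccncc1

C5H5N

Heavy atoms from the SMILES: 5 C, 1 N.
Implicit hydrogens by atom environment:
  5 × C (aromatic): 1 H each → 5
  1 × N (aromatic): no H
  Total hydrogens = 5.
Molecular formula: C5H5N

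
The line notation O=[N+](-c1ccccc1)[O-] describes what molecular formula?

Heavy atoms from the SMILES: 6 C, 1 N, 2 O.
Implicit hydrogens by atom environment:
  5 × C (aromatic): 1 H each → 5
  1 × C (aromatic): no H
  1 × N (charge +1): no H
  1 × O: no H
  1 × O (charge -1): no H
  Total hydrogens = 5.
Molecular formula: C6H5NO2

C6H5NO2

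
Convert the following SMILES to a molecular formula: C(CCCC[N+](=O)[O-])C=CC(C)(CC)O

Heavy atoms from the SMILES: 11 C, 1 N, 3 O.
Implicit hydrogens by atom environment:
  6 × C: 2 H each → 12
  2 × C: 3 H each → 6
  2 × C: 1 H each → 2
  1 × C: no H
  1 × N (charge +1): no H
  1 × O: 1 H
  1 × O: no H
  1 × O (charge -1): no H
  Total hydrogens = 21.
Molecular formula: C11H21NO3

C11H21NO3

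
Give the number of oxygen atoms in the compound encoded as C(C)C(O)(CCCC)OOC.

The symbol for oxygen appears 3 times in the SMILES.

3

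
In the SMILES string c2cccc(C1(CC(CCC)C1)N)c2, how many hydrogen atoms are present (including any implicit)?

19

Hydrogens are implicit in SMILES; fill each atom to its normal valence:
  5 × C (aromatic): 1 H each → 5
  4 × C: 2 H each → 8
  1 × C: 3 H
  1 × C: 1 H
  1 × C: no H
  1 × C (aromatic): no H
  1 × N: 2 H
  Total hydrogens = 19.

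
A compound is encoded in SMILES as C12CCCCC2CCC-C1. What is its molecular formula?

C10H18

Heavy atoms from the SMILES: 10 C.
Implicit hydrogens by atom environment:
  8 × C: 2 H each → 16
  2 × C: 1 H each → 2
  Total hydrogens = 18.
Molecular formula: C10H18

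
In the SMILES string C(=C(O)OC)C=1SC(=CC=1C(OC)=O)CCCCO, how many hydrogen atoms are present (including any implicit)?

18

Hydrogens are implicit in SMILES; fill each atom to its normal valence:
  4 × C: 2 H each → 8
  3 × C (aromatic): no H
  3 × O: no H
  2 × C: 3 H each → 6
  2 × C: no H
  2 × O: 1 H each → 2
  1 × C (aromatic): 1 H
  1 × C: 1 H
  1 × S (aromatic): no H
  Total hydrogens = 18.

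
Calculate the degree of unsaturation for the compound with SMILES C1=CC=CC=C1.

Molecular formula from the SMILES: C6H6.
DoU = (2C + 2 + N − H − X)/2 = (2·6 + 2 + 0 − 6 − 0)/2 = 8/2 = 4.
(Structurally: 1 ring(s) + 3 π bond(s) = 4.)

4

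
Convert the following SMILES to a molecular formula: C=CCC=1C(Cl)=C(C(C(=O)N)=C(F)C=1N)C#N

C11H9ClFN3O

Heavy atoms from the SMILES: 11 C, 1 Cl, 1 F, 3 N, 1 O.
Implicit hydrogens by atom environment:
  6 × C (aromatic): no H
  2 × C: 2 H each → 4
  2 × C: no H
  2 × N: 2 H each → 4
  1 × C: 1 H
  1 × Cl: no H
  1 × F: no H
  1 × N: no H
  1 × O: no H
  Total hydrogens = 9.
Molecular formula: C11H9ClFN3O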